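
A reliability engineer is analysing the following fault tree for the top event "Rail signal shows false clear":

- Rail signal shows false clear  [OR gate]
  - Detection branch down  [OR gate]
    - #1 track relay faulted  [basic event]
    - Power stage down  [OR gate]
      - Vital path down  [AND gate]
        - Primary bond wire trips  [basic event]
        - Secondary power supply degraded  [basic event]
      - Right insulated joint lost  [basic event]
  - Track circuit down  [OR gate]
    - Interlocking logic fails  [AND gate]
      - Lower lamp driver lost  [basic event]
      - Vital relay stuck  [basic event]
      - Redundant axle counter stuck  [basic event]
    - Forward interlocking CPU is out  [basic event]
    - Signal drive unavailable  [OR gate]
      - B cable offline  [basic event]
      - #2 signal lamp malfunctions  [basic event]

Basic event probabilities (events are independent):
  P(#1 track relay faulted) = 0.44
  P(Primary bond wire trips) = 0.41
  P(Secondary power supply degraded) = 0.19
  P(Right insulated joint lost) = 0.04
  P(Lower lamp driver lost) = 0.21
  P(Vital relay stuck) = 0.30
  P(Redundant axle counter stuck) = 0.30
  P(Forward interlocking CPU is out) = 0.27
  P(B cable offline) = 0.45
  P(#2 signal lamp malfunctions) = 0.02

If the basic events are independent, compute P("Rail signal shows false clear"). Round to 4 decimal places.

P(Vital path down) [AND] = 0.41 × 0.19 = 0.077900
P(Power stage down) [OR] = 1 − (1−0.077900) × (1−0.04) = 0.114784
P(Detection branch down) [OR] = 1 − (1−0.44) × (1−0.114784) = 0.504279
P(Interlocking logic fails) [AND] = 0.21 × 0.30 × 0.30 = 0.018900
P(Signal drive unavailable) [OR] = 1 − (1−0.45) × (1−0.02) = 0.461000
P(Track circuit down) [OR] = 1 − (1−0.018900) × (1−0.27) × (1−0.461000) = 0.613967
P(Rail signal shows false clear) [OR] = 1 − (1−0.504279) × (1−0.613967) = 0.808635
Rounded to 4 decimal places: P(Rail signal shows false clear) ≈ 0.8086.

0.8086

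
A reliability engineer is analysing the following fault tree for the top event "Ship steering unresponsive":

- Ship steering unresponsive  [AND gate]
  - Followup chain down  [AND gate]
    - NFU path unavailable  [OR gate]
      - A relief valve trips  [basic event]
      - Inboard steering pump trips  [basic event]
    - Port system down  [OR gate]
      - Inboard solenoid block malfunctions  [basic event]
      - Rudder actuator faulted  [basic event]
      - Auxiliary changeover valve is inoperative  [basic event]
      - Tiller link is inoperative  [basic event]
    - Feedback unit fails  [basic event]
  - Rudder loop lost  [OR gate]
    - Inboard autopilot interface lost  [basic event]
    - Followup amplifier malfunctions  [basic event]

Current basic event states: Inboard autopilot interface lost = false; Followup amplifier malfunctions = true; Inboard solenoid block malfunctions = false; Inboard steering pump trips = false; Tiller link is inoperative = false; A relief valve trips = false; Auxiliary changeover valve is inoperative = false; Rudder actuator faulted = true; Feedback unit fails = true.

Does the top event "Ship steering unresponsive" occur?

NFU path unavailable [OR]: A relief valve trips=not, Inboard steering pump trips=not → no input occurs → does not occur.
Port system down [OR]: Inboard solenoid block malfunctions=not, Rudder actuator faulted=occurs, Auxiliary changeover valve is inoperative=not, Tiller link is inoperative=not → at least one input occurs → occurs.
Followup chain down [AND]: NFU path unavailable=not, Port system down=occurs, Feedback unit fails=occurs → not all inputs occur → does not occur.
Rudder loop lost [OR]: Inboard autopilot interface lost=not, Followup amplifier malfunctions=occurs → at least one input occurs → occurs.
Ship steering unresponsive [AND]: Followup chain down=not, Rudder loop lost=occurs → not all inputs occur → does not occur.

No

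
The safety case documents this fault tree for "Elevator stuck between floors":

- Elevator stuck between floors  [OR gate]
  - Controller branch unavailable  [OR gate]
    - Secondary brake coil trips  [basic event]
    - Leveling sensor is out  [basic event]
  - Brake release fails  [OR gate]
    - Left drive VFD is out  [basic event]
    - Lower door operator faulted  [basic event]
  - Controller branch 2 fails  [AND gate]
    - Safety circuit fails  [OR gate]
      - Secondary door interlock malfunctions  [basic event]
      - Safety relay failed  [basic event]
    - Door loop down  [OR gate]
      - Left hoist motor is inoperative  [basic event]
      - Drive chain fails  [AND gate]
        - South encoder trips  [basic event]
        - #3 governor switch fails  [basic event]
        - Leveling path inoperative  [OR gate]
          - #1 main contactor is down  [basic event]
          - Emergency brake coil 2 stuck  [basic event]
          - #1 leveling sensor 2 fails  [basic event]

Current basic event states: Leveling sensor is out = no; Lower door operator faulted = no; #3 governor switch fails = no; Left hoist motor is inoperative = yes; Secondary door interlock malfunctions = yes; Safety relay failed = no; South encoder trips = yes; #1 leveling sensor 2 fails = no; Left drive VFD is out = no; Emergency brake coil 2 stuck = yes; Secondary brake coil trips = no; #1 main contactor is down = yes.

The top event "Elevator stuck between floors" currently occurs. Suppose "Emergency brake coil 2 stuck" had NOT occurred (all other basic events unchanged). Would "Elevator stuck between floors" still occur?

Counterfactual: set "Emergency brake coil 2 stuck" to not occurred.
Controller branch unavailable [OR]: Secondary brake coil trips=not, Leveling sensor is out=not → no input occurs → does not occur.
Brake release fails [OR]: Left drive VFD is out=not, Lower door operator faulted=not → no input occurs → does not occur.
Safety circuit fails [OR]: Secondary door interlock malfunctions=occurs, Safety relay failed=not → at least one input occurs → occurs.
Leveling path inoperative [OR]: #1 main contactor is down=occurs, Emergency brake coil 2 stuck=not, #1 leveling sensor 2 fails=not → at least one input occurs → occurs.
Drive chain fails [AND]: South encoder trips=occurs, #3 governor switch fails=not, Leveling path inoperative=occurs → not all inputs occur → does not occur.
Door loop down [OR]: Left hoist motor is inoperative=occurs, Drive chain fails=not → at least one input occurs → occurs.
Controller branch 2 fails [AND]: Safety circuit fails=occurs, Door loop down=occurs → all inputs occur → occurs.
Elevator stuck between floors [OR]: Controller branch unavailable=not, Brake release fails=not, Controller branch 2 fails=occurs → at least one input occurs → occurs.

Yes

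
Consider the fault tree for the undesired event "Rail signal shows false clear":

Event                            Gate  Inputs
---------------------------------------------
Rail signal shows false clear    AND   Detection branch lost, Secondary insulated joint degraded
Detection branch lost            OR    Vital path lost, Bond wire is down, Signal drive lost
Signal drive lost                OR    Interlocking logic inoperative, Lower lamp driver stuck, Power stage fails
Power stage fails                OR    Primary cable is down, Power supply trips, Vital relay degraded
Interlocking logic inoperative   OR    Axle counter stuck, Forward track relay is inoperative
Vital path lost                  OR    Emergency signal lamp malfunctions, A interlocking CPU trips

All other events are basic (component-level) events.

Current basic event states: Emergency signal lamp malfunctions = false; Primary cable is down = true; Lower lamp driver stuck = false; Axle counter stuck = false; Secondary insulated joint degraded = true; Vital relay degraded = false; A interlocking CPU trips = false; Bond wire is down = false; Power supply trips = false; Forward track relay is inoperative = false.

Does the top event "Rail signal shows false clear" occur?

Vital path lost [OR]: Emergency signal lamp malfunctions=not, A interlocking CPU trips=not → no input occurs → does not occur.
Interlocking logic inoperative [OR]: Axle counter stuck=not, Forward track relay is inoperative=not → no input occurs → does not occur.
Power stage fails [OR]: Primary cable is down=occurs, Power supply trips=not, Vital relay degraded=not → at least one input occurs → occurs.
Signal drive lost [OR]: Interlocking logic inoperative=not, Lower lamp driver stuck=not, Power stage fails=occurs → at least one input occurs → occurs.
Detection branch lost [OR]: Vital path lost=not, Bond wire is down=not, Signal drive lost=occurs → at least one input occurs → occurs.
Rail signal shows false clear [AND]: Detection branch lost=occurs, Secondary insulated joint degraded=occurs → all inputs occur → occurs.

Yes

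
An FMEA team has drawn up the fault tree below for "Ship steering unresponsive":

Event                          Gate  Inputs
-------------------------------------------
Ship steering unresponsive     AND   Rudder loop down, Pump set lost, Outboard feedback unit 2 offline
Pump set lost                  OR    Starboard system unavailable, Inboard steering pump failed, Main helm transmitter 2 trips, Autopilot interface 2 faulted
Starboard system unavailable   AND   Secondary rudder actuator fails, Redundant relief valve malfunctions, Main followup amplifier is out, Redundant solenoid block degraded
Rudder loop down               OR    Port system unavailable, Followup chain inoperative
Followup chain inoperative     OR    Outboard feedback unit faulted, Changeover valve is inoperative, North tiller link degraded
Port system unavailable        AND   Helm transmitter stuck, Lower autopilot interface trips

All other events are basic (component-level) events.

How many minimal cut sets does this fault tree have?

16

Port system unavailable [AND]: one cut set from each child combined → 1 × 1 = 1 cut set(s).
Followup chain inoperative [OR]: union of children's cut sets → 3 cut set(s).
Rudder loop down [OR]: union of children's cut sets → 4 cut set(s).
Starboard system unavailable [AND]: one cut set from each child combined → 1 × 1 × 1 × 1 = 1 cut set(s).
Pump set lost [OR]: union of children's cut sets → 4 cut set(s).
Ship steering unresponsive [AND]: one cut set from each child combined → 4 × 4 × 1 = 16 cut set(s).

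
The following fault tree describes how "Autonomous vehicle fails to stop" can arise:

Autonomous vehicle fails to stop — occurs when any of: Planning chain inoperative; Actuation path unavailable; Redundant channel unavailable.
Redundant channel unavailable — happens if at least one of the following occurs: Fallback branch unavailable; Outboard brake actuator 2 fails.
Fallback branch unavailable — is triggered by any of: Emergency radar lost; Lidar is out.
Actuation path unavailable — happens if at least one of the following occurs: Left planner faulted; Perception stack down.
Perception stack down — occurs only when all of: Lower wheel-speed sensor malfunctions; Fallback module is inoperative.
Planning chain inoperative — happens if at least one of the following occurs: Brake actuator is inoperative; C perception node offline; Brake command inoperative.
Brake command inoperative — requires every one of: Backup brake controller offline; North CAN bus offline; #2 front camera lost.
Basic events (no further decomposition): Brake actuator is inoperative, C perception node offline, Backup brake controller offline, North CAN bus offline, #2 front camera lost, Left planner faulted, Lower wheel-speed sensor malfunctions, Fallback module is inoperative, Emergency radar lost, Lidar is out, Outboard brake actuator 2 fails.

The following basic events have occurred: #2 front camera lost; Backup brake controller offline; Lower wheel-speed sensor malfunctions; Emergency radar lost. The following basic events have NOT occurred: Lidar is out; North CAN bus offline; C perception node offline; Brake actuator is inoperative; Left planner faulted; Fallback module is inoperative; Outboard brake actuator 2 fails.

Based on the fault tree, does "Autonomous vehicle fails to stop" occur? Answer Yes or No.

Yes

Brake command inoperative [AND]: Backup brake controller offline=occurs, North CAN bus offline=not, #2 front camera lost=occurs → not all inputs occur → does not occur.
Planning chain inoperative [OR]: Brake actuator is inoperative=not, C perception node offline=not, Brake command inoperative=not → no input occurs → does not occur.
Perception stack down [AND]: Lower wheel-speed sensor malfunctions=occurs, Fallback module is inoperative=not → not all inputs occur → does not occur.
Actuation path unavailable [OR]: Left planner faulted=not, Perception stack down=not → no input occurs → does not occur.
Fallback branch unavailable [OR]: Emergency radar lost=occurs, Lidar is out=not → at least one input occurs → occurs.
Redundant channel unavailable [OR]: Fallback branch unavailable=occurs, Outboard brake actuator 2 fails=not → at least one input occurs → occurs.
Autonomous vehicle fails to stop [OR]: Planning chain inoperative=not, Actuation path unavailable=not, Redundant channel unavailable=occurs → at least one input occurs → occurs.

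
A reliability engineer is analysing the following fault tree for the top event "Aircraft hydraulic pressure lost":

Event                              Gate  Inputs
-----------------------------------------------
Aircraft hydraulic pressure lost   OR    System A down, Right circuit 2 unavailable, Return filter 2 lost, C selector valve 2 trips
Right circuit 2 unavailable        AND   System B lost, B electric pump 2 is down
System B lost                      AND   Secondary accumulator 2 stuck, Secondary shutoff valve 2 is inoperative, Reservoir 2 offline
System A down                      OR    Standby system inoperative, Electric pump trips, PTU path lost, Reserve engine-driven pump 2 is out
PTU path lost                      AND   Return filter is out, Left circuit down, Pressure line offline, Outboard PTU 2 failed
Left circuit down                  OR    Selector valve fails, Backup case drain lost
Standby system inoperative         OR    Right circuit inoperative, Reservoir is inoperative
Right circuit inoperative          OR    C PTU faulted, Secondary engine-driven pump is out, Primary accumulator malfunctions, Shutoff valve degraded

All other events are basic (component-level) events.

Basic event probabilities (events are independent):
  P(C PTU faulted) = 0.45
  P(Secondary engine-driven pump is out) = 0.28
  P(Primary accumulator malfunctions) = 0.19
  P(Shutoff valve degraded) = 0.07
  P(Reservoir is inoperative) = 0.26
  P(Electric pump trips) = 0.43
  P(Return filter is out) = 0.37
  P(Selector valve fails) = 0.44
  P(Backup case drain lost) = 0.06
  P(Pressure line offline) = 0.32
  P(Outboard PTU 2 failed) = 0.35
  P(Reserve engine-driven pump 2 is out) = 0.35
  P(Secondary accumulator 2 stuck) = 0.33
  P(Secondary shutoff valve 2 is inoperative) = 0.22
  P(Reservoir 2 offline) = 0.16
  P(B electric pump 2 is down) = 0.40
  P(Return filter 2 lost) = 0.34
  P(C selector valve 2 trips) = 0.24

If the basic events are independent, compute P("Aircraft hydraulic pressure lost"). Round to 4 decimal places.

0.9600

P(Right circuit inoperative) [OR] = 1 − (1−0.45) × (1−0.28) × (1−0.19) × (1−0.07) = 0.701693
P(Standby system inoperative) [OR] = 1 − (1−0.701693) × (1−0.26) = 0.779253
P(Left circuit down) [OR] = 1 − (1−0.44) × (1−0.06) = 0.473600
P(PTU path lost) [AND] = 0.37 × 0.473600 × 0.32 × 0.35 = 0.019626
P(System A down) [OR] = 1 − (1−0.779253) × (1−0.43) × (1−0.019626) × (1−0.35) = 0.919818
P(System B lost) [AND] = 0.33 × 0.22 × 0.16 = 0.011616
P(Right circuit 2 unavailable) [AND] = 0.011616 × 0.40 = 0.004646
P(Aircraft hydraulic pressure lost) [OR] = 1 − (1−0.919818) × (1−0.004646) × (1−0.34) × (1−0.24) = 0.959968
Rounded to 4 decimal places: P(Aircraft hydraulic pressure lost) ≈ 0.9600.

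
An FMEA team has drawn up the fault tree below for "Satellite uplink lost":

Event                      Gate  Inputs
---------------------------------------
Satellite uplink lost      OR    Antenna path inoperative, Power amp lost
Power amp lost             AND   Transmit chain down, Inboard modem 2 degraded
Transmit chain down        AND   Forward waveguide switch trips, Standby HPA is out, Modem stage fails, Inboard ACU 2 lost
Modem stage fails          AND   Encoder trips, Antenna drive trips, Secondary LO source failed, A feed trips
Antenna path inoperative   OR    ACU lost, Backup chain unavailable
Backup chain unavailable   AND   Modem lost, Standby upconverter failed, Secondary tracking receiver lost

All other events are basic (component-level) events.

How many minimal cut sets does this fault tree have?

3

Backup chain unavailable [AND]: one cut set from each child combined → 1 × 1 × 1 = 1 cut set(s).
Antenna path inoperative [OR]: union of children's cut sets → 2 cut set(s).
Modem stage fails [AND]: one cut set from each child combined → 1 × 1 × 1 × 1 = 1 cut set(s).
Transmit chain down [AND]: one cut set from each child combined → 1 × 1 × 1 × 1 = 1 cut set(s).
Power amp lost [AND]: one cut set from each child combined → 1 × 1 = 1 cut set(s).
Satellite uplink lost [OR]: union of children's cut sets → 3 cut set(s).
Minimal cut sets: {ACU lost}; {Modem lost, Secondary tracking receiver lost, Standby upconverter failed}; {A feed trips, Antenna drive trips, Encoder trips, Forward waveguide switch trips, Inboard ACU 2 lost, Inboard modem 2 degraded, Secondary LO source failed, Standby HPA is out}.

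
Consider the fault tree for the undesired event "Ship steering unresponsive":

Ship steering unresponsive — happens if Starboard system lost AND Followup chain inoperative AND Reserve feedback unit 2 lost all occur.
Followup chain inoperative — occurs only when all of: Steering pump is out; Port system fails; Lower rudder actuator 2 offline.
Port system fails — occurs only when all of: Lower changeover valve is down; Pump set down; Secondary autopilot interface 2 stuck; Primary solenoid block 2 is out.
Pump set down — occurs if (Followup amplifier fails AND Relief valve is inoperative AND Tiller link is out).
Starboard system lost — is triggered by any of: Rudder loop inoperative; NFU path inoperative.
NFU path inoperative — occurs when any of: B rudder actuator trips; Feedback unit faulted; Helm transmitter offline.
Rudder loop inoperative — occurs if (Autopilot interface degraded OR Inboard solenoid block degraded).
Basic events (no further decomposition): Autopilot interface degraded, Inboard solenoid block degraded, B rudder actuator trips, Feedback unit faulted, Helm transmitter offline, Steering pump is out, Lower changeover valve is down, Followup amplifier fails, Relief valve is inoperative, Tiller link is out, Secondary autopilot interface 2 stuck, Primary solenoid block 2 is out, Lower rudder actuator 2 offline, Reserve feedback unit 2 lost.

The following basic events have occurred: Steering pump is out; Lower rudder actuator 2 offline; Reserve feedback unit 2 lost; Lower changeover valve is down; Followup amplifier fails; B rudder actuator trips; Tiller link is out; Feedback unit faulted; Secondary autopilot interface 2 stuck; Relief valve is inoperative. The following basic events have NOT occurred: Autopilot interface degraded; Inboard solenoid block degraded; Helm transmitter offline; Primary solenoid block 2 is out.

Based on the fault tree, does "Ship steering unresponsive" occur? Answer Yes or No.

No

Rudder loop inoperative [OR]: Autopilot interface degraded=not, Inboard solenoid block degraded=not → no input occurs → does not occur.
NFU path inoperative [OR]: B rudder actuator trips=occurs, Feedback unit faulted=occurs, Helm transmitter offline=not → at least one input occurs → occurs.
Starboard system lost [OR]: Rudder loop inoperative=not, NFU path inoperative=occurs → at least one input occurs → occurs.
Pump set down [AND]: Followup amplifier fails=occurs, Relief valve is inoperative=occurs, Tiller link is out=occurs → all inputs occur → occurs.
Port system fails [AND]: Lower changeover valve is down=occurs, Pump set down=occurs, Secondary autopilot interface 2 stuck=occurs, Primary solenoid block 2 is out=not → not all inputs occur → does not occur.
Followup chain inoperative [AND]: Steering pump is out=occurs, Port system fails=not, Lower rudder actuator 2 offline=occurs → not all inputs occur → does not occur.
Ship steering unresponsive [AND]: Starboard system lost=occurs, Followup chain inoperative=not, Reserve feedback unit 2 lost=occurs → not all inputs occur → does not occur.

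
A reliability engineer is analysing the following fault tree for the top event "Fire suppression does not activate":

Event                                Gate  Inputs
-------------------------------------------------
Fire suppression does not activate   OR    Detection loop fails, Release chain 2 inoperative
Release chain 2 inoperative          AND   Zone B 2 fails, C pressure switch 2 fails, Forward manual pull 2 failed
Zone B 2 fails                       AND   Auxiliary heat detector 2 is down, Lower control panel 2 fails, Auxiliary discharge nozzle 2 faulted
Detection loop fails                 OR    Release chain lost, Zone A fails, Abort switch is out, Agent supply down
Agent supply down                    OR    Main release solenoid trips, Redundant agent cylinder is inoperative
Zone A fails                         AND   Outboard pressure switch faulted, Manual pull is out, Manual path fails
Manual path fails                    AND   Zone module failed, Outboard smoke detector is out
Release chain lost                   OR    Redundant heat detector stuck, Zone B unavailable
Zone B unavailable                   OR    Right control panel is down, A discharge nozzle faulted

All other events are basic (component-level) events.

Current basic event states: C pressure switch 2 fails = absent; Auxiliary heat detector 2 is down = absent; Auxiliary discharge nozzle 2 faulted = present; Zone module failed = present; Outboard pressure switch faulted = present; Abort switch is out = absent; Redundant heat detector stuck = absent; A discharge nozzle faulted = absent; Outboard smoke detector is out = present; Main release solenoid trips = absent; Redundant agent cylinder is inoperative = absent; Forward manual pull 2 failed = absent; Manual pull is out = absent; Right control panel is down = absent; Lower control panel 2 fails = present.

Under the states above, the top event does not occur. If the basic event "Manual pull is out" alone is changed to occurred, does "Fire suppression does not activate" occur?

Counterfactual: set "Manual pull is out" to occurred.
Zone B unavailable [OR]: Right control panel is down=not, A discharge nozzle faulted=not → no input occurs → does not occur.
Release chain lost [OR]: Redundant heat detector stuck=not, Zone B unavailable=not → no input occurs → does not occur.
Manual path fails [AND]: Zone module failed=occurs, Outboard smoke detector is out=occurs → all inputs occur → occurs.
Zone A fails [AND]: Outboard pressure switch faulted=occurs, Manual pull is out=occurs, Manual path fails=occurs → all inputs occur → occurs.
Agent supply down [OR]: Main release solenoid trips=not, Redundant agent cylinder is inoperative=not → no input occurs → does not occur.
Detection loop fails [OR]: Release chain lost=not, Zone A fails=occurs, Abort switch is out=not, Agent supply down=not → at least one input occurs → occurs.
Zone B 2 fails [AND]: Auxiliary heat detector 2 is down=not, Lower control panel 2 fails=occurs, Auxiliary discharge nozzle 2 faulted=occurs → not all inputs occur → does not occur.
Release chain 2 inoperative [AND]: Zone B 2 fails=not, C pressure switch 2 fails=not, Forward manual pull 2 failed=not → not all inputs occur → does not occur.
Fire suppression does not activate [OR]: Detection loop fails=occurs, Release chain 2 inoperative=not → at least one input occurs → occurs.

Yes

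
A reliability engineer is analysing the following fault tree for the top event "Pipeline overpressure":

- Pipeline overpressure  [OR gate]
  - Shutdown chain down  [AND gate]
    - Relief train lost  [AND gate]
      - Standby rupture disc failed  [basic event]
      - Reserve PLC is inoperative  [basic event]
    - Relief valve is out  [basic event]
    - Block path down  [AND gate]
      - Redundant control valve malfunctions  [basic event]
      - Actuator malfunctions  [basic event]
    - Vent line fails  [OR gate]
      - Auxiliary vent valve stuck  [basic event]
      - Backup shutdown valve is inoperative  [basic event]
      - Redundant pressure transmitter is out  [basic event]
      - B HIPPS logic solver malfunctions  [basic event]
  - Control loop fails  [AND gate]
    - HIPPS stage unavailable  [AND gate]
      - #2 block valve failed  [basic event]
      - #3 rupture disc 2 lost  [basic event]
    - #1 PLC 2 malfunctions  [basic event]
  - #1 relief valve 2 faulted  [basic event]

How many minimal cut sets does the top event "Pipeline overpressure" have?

Relief train lost [AND]: one cut set from each child combined → 1 × 1 = 1 cut set(s).
Block path down [AND]: one cut set from each child combined → 1 × 1 = 1 cut set(s).
Vent line fails [OR]: union of children's cut sets → 4 cut set(s).
Shutdown chain down [AND]: one cut set from each child combined → 1 × 1 × 1 × 4 = 4 cut set(s).
HIPPS stage unavailable [AND]: one cut set from each child combined → 1 × 1 = 1 cut set(s).
Control loop fails [AND]: one cut set from each child combined → 1 × 1 = 1 cut set(s).
Pipeline overpressure [OR]: union of children's cut sets → 6 cut set(s).
Minimal cut sets: {Actuator malfunctions, Auxiliary vent valve stuck, Redundant control valve malfunctions, Relief valve is out, Reserve PLC is inoperative, Standby rupture disc failed}; {Actuator malfunctions, Backup shutdown valve is inoperative, Redundant control valve malfunctions, Relief valve is out, Reserve PLC is inoperative, Standby rupture disc failed}; {Actuator malfunctions, Redundant control valve malfunctions, Redundant pressure transmitter is out, Relief valve is out, Reserve PLC is inoperative, Standby rupture disc failed}; {Actuator malfunctions, B HIPPS logic solver malfunctions, Redundant control valve malfunctions, Relief valve is out, Reserve PLC is inoperative, Standby rupture disc failed}; {#1 PLC 2 malfunctions, #2 block valve failed, #3 rupture disc 2 lost}; {#1 relief valve 2 faulted}.

6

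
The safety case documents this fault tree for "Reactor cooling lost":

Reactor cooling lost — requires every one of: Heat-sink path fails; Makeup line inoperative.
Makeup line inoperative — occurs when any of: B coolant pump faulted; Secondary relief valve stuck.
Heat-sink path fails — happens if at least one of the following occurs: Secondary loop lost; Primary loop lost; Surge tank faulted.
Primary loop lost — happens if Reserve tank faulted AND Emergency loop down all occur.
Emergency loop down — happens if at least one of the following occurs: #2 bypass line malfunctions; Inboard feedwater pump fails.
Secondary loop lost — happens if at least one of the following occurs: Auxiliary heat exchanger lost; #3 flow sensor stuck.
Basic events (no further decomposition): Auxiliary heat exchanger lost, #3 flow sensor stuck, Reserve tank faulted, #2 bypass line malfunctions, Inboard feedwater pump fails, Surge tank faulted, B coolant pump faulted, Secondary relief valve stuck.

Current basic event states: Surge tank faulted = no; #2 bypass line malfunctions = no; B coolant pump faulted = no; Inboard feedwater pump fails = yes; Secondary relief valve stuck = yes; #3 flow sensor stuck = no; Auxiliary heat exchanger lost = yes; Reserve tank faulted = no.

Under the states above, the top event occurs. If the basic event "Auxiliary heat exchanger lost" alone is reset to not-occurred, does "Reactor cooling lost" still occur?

Counterfactual: set "Auxiliary heat exchanger lost" to not occurred.
Secondary loop lost [OR]: Auxiliary heat exchanger lost=not, #3 flow sensor stuck=not → no input occurs → does not occur.
Emergency loop down [OR]: #2 bypass line malfunctions=not, Inboard feedwater pump fails=occurs → at least one input occurs → occurs.
Primary loop lost [AND]: Reserve tank faulted=not, Emergency loop down=occurs → not all inputs occur → does not occur.
Heat-sink path fails [OR]: Secondary loop lost=not, Primary loop lost=not, Surge tank faulted=not → no input occurs → does not occur.
Makeup line inoperative [OR]: B coolant pump faulted=not, Secondary relief valve stuck=occurs → at least one input occurs → occurs.
Reactor cooling lost [AND]: Heat-sink path fails=not, Makeup line inoperative=occurs → not all inputs occur → does not occur.

No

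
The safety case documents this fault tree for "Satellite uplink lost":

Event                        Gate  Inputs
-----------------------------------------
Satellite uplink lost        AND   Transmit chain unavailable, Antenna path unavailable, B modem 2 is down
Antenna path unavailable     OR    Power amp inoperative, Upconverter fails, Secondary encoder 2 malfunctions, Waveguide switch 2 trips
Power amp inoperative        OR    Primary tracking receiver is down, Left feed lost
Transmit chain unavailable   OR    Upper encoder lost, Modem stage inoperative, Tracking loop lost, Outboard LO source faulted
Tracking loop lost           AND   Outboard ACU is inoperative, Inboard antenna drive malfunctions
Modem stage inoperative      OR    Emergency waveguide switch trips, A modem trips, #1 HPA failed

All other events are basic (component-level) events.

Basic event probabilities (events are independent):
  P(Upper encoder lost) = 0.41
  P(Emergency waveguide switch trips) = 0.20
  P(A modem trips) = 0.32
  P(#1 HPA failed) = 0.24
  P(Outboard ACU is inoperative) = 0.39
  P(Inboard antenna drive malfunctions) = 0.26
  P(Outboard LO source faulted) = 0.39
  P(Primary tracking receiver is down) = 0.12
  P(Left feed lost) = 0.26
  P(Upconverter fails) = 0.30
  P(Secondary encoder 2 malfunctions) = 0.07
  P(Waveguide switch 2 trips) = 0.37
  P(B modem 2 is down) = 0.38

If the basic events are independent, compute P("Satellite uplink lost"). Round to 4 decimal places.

0.2413

P(Modem stage inoperative) [OR] = 1 − (1−0.20) × (1−0.32) × (1−0.24) = 0.586560
P(Tracking loop lost) [AND] = 0.39 × 0.26 = 0.101400
P(Transmit chain unavailable) [OR] = 1 − (1−0.41) × (1−0.586560) × (1−0.101400) × (1−0.39) = 0.866291
P(Power amp inoperative) [OR] = 1 − (1−0.12) × (1−0.26) = 0.348800
P(Antenna path unavailable) [OR] = 1 − (1−0.348800) × (1−0.30) × (1−0.07) × (1−0.37) = 0.732923
P(Satellite uplink lost) [AND] = 0.866291 × 0.732923 × 0.38 = 0.241271
Rounded to 4 decimal places: P(Satellite uplink lost) ≈ 0.2413.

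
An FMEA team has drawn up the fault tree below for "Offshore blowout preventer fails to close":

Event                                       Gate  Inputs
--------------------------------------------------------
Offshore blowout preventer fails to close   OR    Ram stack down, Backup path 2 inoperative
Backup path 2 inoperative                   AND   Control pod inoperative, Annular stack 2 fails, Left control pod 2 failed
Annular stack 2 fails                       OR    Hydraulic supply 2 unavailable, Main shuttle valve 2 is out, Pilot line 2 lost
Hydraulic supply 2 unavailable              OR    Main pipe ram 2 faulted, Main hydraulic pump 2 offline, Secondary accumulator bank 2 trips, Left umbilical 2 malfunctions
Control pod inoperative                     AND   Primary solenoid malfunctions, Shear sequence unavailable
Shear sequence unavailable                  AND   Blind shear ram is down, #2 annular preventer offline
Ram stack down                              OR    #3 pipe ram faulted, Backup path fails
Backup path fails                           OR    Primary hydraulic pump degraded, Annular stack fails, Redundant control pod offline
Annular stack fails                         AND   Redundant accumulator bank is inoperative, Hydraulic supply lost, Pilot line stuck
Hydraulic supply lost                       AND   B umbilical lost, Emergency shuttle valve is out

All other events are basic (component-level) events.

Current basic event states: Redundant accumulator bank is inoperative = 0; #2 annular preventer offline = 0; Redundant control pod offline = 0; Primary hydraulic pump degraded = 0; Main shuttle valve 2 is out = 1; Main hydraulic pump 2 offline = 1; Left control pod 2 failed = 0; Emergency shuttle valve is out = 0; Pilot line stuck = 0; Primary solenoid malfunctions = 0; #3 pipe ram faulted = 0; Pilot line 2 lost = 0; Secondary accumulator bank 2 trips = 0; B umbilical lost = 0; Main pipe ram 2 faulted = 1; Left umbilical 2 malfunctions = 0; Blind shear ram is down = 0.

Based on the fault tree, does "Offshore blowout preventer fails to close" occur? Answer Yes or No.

Hydraulic supply lost [AND]: B umbilical lost=not, Emergency shuttle valve is out=not → not all inputs occur → does not occur.
Annular stack fails [AND]: Redundant accumulator bank is inoperative=not, Hydraulic supply lost=not, Pilot line stuck=not → not all inputs occur → does not occur.
Backup path fails [OR]: Primary hydraulic pump degraded=not, Annular stack fails=not, Redundant control pod offline=not → no input occurs → does not occur.
Ram stack down [OR]: #3 pipe ram faulted=not, Backup path fails=not → no input occurs → does not occur.
Shear sequence unavailable [AND]: Blind shear ram is down=not, #2 annular preventer offline=not → not all inputs occur → does not occur.
Control pod inoperative [AND]: Primary solenoid malfunctions=not, Shear sequence unavailable=not → not all inputs occur → does not occur.
Hydraulic supply 2 unavailable [OR]: Main pipe ram 2 faulted=occurs, Main hydraulic pump 2 offline=occurs, Secondary accumulator bank 2 trips=not, Left umbilical 2 malfunctions=not → at least one input occurs → occurs.
Annular stack 2 fails [OR]: Hydraulic supply 2 unavailable=occurs, Main shuttle valve 2 is out=occurs, Pilot line 2 lost=not → at least one input occurs → occurs.
Backup path 2 inoperative [AND]: Control pod inoperative=not, Annular stack 2 fails=occurs, Left control pod 2 failed=not → not all inputs occur → does not occur.
Offshore blowout preventer fails to close [OR]: Ram stack down=not, Backup path 2 inoperative=not → no input occurs → does not occur.

No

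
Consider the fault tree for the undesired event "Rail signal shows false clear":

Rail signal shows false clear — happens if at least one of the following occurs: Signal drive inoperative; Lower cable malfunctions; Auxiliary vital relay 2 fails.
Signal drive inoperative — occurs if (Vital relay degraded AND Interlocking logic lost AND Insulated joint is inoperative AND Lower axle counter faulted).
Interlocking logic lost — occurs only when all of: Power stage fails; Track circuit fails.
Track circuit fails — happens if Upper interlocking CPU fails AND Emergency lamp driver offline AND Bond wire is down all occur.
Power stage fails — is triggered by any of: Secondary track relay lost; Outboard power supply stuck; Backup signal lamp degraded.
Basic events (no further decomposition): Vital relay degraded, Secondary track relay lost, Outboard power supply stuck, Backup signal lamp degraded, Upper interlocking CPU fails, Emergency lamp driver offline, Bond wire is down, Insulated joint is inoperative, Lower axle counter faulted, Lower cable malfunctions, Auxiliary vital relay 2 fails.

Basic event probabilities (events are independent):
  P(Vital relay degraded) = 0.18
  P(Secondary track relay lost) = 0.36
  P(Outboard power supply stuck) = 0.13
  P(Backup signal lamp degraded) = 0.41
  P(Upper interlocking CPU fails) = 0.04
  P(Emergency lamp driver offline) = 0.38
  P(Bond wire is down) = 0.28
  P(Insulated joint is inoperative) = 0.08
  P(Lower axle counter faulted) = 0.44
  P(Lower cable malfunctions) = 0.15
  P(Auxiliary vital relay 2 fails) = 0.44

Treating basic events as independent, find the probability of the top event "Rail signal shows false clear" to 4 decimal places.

P(Power stage fails) [OR] = 1 − (1−0.36) × (1−0.13) × (1−0.41) = 0.671488
P(Track circuit fails) [AND] = 0.04 × 0.38 × 0.28 = 0.004256
P(Interlocking logic lost) [AND] = 0.671488 × 0.004256 = 0.002858
P(Signal drive inoperative) [AND] = 0.18 × 0.002858 × 0.08 × 0.44 = 0.000018
P(Rail signal shows false clear) [OR] = 1 − (1−0.000018) × (1−0.15) × (1−0.44) = 0.524009
Rounded to 4 decimal places: P(Rail signal shows false clear) ≈ 0.5240.

0.5240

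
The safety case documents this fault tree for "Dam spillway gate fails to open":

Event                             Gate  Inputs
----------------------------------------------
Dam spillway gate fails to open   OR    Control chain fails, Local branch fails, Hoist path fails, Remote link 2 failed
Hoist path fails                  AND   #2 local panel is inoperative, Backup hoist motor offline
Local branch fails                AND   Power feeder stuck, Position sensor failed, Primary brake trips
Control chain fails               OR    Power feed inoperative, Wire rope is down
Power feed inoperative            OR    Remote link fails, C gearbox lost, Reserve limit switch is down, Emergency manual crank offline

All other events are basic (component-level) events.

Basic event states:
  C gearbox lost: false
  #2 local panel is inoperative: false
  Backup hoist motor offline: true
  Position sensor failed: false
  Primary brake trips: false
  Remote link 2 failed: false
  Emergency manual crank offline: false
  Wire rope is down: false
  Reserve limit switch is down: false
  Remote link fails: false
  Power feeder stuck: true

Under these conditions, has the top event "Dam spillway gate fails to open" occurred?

Power feed inoperative [OR]: Remote link fails=not, C gearbox lost=not, Reserve limit switch is down=not, Emergency manual crank offline=not → no input occurs → does not occur.
Control chain fails [OR]: Power feed inoperative=not, Wire rope is down=not → no input occurs → does not occur.
Local branch fails [AND]: Power feeder stuck=occurs, Position sensor failed=not, Primary brake trips=not → not all inputs occur → does not occur.
Hoist path fails [AND]: #2 local panel is inoperative=not, Backup hoist motor offline=occurs → not all inputs occur → does not occur.
Dam spillway gate fails to open [OR]: Control chain fails=not, Local branch fails=not, Hoist path fails=not, Remote link 2 failed=not → no input occurs → does not occur.

No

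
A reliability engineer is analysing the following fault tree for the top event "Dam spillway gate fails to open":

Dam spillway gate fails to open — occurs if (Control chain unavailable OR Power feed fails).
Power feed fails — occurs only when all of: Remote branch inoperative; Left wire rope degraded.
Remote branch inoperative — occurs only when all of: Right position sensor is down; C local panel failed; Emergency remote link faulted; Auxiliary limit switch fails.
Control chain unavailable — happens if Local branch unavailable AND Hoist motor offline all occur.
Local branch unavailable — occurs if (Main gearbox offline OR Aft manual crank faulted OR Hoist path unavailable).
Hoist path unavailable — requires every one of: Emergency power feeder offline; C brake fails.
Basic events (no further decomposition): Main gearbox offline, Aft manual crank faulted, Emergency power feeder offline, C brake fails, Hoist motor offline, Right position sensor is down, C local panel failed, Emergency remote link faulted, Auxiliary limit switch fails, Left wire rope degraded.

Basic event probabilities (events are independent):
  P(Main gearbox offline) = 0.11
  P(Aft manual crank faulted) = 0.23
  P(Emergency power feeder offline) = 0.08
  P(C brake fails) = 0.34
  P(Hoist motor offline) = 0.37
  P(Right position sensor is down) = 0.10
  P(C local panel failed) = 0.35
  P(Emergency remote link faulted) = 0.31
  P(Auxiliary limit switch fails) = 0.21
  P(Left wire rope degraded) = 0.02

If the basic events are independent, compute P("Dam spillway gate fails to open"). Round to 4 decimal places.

P(Hoist path unavailable) [AND] = 0.08 × 0.34 = 0.027200
P(Local branch unavailable) [OR] = 1 − (1−0.11) × (1−0.23) × (1−0.027200) = 0.333340
P(Control chain unavailable) [AND] = 0.333340 × 0.37 = 0.123336
P(Remote branch inoperative) [AND] = 0.10 × 0.35 × 0.31 × 0.21 = 0.002279
P(Power feed fails) [AND] = 0.002279 × 0.02 = 0.000046
P(Dam spillway gate fails to open) [OR] = 1 − (1−0.123336) × (1−0.000046) = 0.123376
Rounded to 4 decimal places: P(Dam spillway gate fails to open) ≈ 0.1234.

0.1234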